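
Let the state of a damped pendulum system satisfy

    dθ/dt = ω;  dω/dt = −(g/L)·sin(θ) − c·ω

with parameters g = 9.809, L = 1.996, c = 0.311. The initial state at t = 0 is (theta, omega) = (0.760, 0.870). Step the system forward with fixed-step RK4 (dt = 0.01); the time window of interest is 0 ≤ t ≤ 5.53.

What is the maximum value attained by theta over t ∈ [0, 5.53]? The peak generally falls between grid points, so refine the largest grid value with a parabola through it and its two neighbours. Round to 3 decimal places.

t=0.000: state=(0.760, 0.870)
step 1 (dt=0.01): k1=(0.870, -3.656), k2=(0.852, -3.666), k3=(0.852, -3.666), k4=(0.833, -3.675); state += dt/6·(k1+2k2+2k3+k4)
t=0.010: state=(0.769, 0.833)
t=0.020: state=(0.777, 0.797)
t=0.030: state=(0.784, 0.760)
continuing one RK4 step at a time; state shown every 20 steps (Δt=0.2):
t=0.200: state=(0.859, 0.119)
t=0.400: state=(0.810, -0.601)
t=0.600: state=(0.627, -1.198)
t=0.800: state=(0.345, -1.573)
t=1.000: state=(0.018, -1.649)
t=1.200: state=(-0.293, -1.414)
t=1.400: state=(-0.532, -0.940)
t=1.600: state=(-0.661, -0.340)
t=1.800: state=(-0.667, 0.276)
t=2.000: state=(-0.556, 0.812)
t=2.200: state=(-0.353, 1.185)
t=2.400: state=(-0.097, 1.327)
t=2.600: state=(0.161, 1.214)
t=2.800: state=(0.373, 0.883)
t=3.000: state=(0.505, 0.418)
t=3.200: state=(0.538, -0.089)
t=3.400: state=(0.472, -0.551)
t=3.600: state=(0.326, -0.892)
t=3.800: state=(0.128, -1.054)
t=4.000: state=(-0.082, -1.010)
t=4.200: state=(-0.264, -0.781)
t=4.400: state=(-0.386, -0.424)
t=4.600: state=(-0.430, -0.014)
t=4.800: state=(-0.393, 0.373)
t=5.000: state=(-0.287, 0.672)
t=5.200: state=(-0.134, 0.832)
t=5.400: state=(0.035, 0.827)
t=5.530: state=(0.138, 0.740)
largest grid value and its neighbours: theta(0.220)=0.86091, theta(0.230)=0.86116, theta(0.240)=0.86105
parabola through these three points peaks at t≈0.232 with theta≈0.86117

max theta = 0.861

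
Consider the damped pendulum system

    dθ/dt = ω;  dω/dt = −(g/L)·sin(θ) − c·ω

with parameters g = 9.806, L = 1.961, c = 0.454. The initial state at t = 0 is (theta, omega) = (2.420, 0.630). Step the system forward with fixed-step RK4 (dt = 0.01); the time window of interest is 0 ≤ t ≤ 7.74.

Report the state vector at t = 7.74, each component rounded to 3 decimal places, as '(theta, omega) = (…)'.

(theta, omega) = (-0.238, -0.625)

t=0.000: state=(2.420, 0.630)
step 1 (dt=0.01): k1=(0.630, -3.589), k2=(0.612, -3.569), k3=(0.612, -3.570), k4=(0.594, -3.550); state += dt/6·(k1+2k2+2k3+k4)
t=0.010: state=(2.426, 0.594)
t=0.020: state=(2.432, 0.559)
t=0.030: state=(2.437, 0.524)
continuing one RK4 step at a time; state shown every 25 steps (Δt=0.25):
t=0.250: state=(2.473, -0.178)
t=0.500: state=(2.335, -0.941)
t=0.750: state=(1.994, -1.805)
t=1.000: state=(1.423, -2.763)
t=1.250: state=(0.634, -3.457)
t=1.500: state=(-0.232, -3.301)
t=1.750: state=(-0.943, -2.278)
t=2.000: state=(-1.347, -0.950)
t=2.250: state=(-1.424, 0.318)
t=2.500: state=(-1.201, 1.430)
t=2.750: state=(-0.732, 2.249)
t=3.000: state=(-0.125, 2.490)
t=3.250: state=(0.452, 2.016)
t=3.500: state=(0.843, 1.069)
t=3.750: state=(0.977, 0.005)
t=4.000: state=(0.855, -0.946)
t=4.250: state=(0.529, -1.604)
t=4.500: state=(0.093, -1.791)
t=4.750: state=(-0.322, -1.451)
t=5.000: state=(-0.602, -0.752)
t=5.250: state=(-0.689, 0.056)
t=5.500: state=(-0.583, 0.765)
t=5.750: state=(-0.329, 1.209)
t=6.000: state=(-0.010, 1.276)
t=6.250: state=(0.278, 0.971)
t=6.500: state=(0.456, 0.430)
t=6.750: state=(0.488, -0.167)
t=7.000: state=(0.381, -0.656)
t=7.250: state=(0.179, -0.916)
t=7.500: state=(-0.053, -0.889)
t=7.740: state=(-0.238, -0.625)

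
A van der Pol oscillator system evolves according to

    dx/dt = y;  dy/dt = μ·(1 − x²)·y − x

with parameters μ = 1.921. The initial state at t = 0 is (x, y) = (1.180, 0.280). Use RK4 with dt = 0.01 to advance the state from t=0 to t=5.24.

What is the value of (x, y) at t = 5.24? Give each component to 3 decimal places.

t=0.000: state=(1.180, 0.280)
step 1 (dt=0.01): k1=(0.280, -1.391), k2=(0.273, -1.389), k3=(0.273, -1.389), k4=(0.266, -1.387); state += dt/6·(k1+2k2+2k3+k4)
t=0.010: state=(1.183, 0.266)
t=0.020: state=(1.185, 0.252)
t=0.030: state=(1.188, 0.238)
continuing one RK4 step at a time; state shown every 20 steps (Δt=0.2):
t=0.200: state=(1.209, 0.016)
t=0.400: state=(1.189, -0.208)
t=0.600: state=(1.128, -0.400)
t=0.800: state=(1.030, -0.585)
t=1.000: state=(0.892, -0.798)
t=1.200: state=(0.706, -1.087)
t=1.400: state=(0.447, -1.532)
t=1.600: state=(0.075, -2.245)
t=1.800: state=(-0.468, -3.186)
t=2.000: state=(-1.155, -3.424)
t=2.200: state=(-1.714, -1.968)
t=2.400: state=(-1.949, -0.532)
t=2.600: state=(-1.985, 0.063)
t=2.800: state=(-1.949, 0.260)
t=3.000: state=(-1.889, 0.333)
t=3.200: state=(-1.818, 0.373)
t=3.400: state=(-1.741, 0.405)
t=3.600: state=(-1.656, 0.439)
t=3.800: state=(-1.564, 0.480)
t=4.000: state=(-1.463, 0.532)
t=4.200: state=(-1.350, 0.601)
t=4.400: state=(-1.221, 0.696)
t=4.600: state=(-1.069, 0.834)
t=4.800: state=(-0.883, 1.046)
t=5.000: state=(-0.642, 1.391)
t=5.200: state=(-0.310, 1.975)
t=5.240: state=(-0.228, 2.132)

(x, y) = (-0.228, 2.132)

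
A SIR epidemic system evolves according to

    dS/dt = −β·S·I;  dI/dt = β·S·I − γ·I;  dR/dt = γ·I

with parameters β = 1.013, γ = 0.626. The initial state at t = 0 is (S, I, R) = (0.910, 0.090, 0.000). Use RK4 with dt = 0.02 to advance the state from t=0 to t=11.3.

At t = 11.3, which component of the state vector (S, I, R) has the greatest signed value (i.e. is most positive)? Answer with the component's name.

t=0.000: state=(0.910, 0.090, 0.000)
step 1 (dt=0.02): k1=(-0.083, 0.027, 0.056), k2=(-0.083, 0.027, 0.057), k3=(-0.083, 0.027, 0.057), k4=(-0.083, 0.027, 0.057); state += dt/6·(k1+2k2+2k3+k4)
t=0.020: state=(0.908, 0.091, 0.001)
t=0.040: state=(0.907, 0.091, 0.002)
t=0.060: state=(0.905, 0.092, 0.003)
continuing one RK4 step at a time; state shown every 25 steps (Δt=0.5):
t=0.500: state=(0.867, 0.103, 0.030)
t=1.000: state=(0.820, 0.116, 0.065)
t=1.500: state=(0.771, 0.127, 0.103)
t=2.000: state=(0.721, 0.135, 0.144)
t=2.500: state=(0.673, 0.141, 0.187)
t=3.000: state=(0.626, 0.143, 0.231)
t=3.500: state=(0.582, 0.142, 0.276)
t=4.000: state=(0.542, 0.138, 0.320)
t=4.500: state=(0.507, 0.131, 0.362)
t=5.000: state=(0.475, 0.123, 0.402)
t=5.500: state=(0.447, 0.114, 0.439)
t=6.000: state=(0.423, 0.104, 0.473)
t=6.500: state=(0.403, 0.093, 0.504)
t=7.000: state=(0.385, 0.083, 0.531)
t=7.500: state=(0.370, 0.074, 0.556)
t=8.000: state=(0.357, 0.065, 0.578)
t=8.500: state=(0.346, 0.057, 0.597)
t=9.000: state=(0.337, 0.049, 0.613)
t=9.500: state=(0.329, 0.043, 0.628)
t=10.000: state=(0.323, 0.037, 0.640)
t=10.500: state=(0.317, 0.032, 0.651)
t=11.000: state=(0.313, 0.027, 0.660)
t=11.300: state=(0.310, 0.025, 0.665)
compare at T: S=0.310, I=0.025, R=0.665

largest component: R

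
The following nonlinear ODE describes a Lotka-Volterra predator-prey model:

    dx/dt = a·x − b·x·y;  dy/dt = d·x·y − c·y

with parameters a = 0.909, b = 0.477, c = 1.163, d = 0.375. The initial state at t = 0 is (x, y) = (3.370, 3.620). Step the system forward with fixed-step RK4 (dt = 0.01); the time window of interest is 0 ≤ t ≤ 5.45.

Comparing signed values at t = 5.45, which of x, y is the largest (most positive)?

largest component: x

t=0.000: state=(3.370, 3.620)
step 1 (dt=0.01): k1=(-2.756, 0.365), k2=(-2.747, 0.346), k3=(-2.747, 0.346), k4=(-2.739, 0.328); state += dt/6·(k1+2k2+2k3+k4)
t=0.010: state=(3.343, 3.623)
t=0.020: state=(3.315, 3.627)
t=0.030: state=(3.288, 3.629)
continuing one RK4 step at a time; state shown every 20 steps (Δt=0.2):
t=0.200: state=(2.858, 3.622)
t=0.400: state=(2.439, 3.498)
t=0.600: state=(2.115, 3.287)
t=0.800: state=(1.877, 3.024)
t=1.000: state=(1.710, 2.740)
t=1.200: state=(1.600, 2.458)
t=1.400: state=(1.538, 2.190)
t=1.600: state=(1.515, 1.946)
t=1.800: state=(1.525, 1.728)
t=2.000: state=(1.566, 1.537)
t=2.200: state=(1.635, 1.373)
t=2.400: state=(1.732, 1.235)
t=2.600: state=(1.857, 1.119)
t=2.800: state=(2.011, 1.025)
t=3.000: state=(2.195, 0.951)
t=3.200: state=(2.411, 0.895)
t=3.400: state=(2.660, 0.858)
t=3.600: state=(2.943, 0.839)
t=3.800: state=(3.258, 0.839)
t=4.000: state=(3.605, 0.859)
t=4.200: state=(3.975, 0.905)
t=4.400: state=(4.359, 0.980)
t=4.600: state=(4.737, 1.093)
t=4.800: state=(5.083, 1.252)
t=5.000: state=(5.357, 1.468)
t=5.200: state=(5.514, 1.751)
t=5.400: state=(5.506, 2.100)
t=5.450: state=(5.474, 2.196)
compare at T: x=5.474, y=2.196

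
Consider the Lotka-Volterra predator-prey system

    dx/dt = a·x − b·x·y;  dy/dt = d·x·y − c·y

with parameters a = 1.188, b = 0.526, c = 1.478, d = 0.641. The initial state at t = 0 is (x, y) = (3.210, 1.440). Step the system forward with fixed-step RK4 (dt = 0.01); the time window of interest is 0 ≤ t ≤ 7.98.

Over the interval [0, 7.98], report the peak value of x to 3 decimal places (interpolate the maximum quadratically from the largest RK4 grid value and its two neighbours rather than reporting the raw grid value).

max x = 3.700

t=0.000: state=(3.210, 1.440)
step 1 (dt=0.01): k1=(1.382, 0.835), k2=(1.378, 0.843), k3=(1.378, 0.843), k4=(1.374, 0.852); state += dt/6·(k1+2k2+2k3+k4)
t=0.010: state=(3.224, 1.448)
t=0.020: state=(3.237, 1.457)
t=0.030: state=(3.251, 1.466)
continuing one RK4 step at a time; state shown every 50 steps (Δt=0.5):
t=0.500: state=(3.689, 2.108)
t=1.000: state=(3.340, 3.188)
t=1.500: state=(2.357, 3.808)
t=2.000: state=(1.626, 3.399)
t=2.500: state=(1.339, 2.585)
t=3.000: state=(1.354, 1.888)
t=3.500: state=(1.592, 1.438)
t=4.000: state=(2.042, 1.222)
t=4.500: state=(2.691, 1.241)
t=5.000: state=(3.394, 1.576)
t=5.500: state=(3.692, 2.390)
t=6.000: state=(3.085, 3.461)
t=6.500: state=(2.103, 3.781)
t=7.000: state=(1.506, 3.178)
t=7.500: state=(1.318, 2.366)
t=7.980: state=(1.392, 1.757)
largest grid value and its neighbours: x(0.570)=3.69995, x(0.580)=3.70005, x(0.590)=3.69976
parabola through these three points peaks at t≈0.578 with x≈3.70006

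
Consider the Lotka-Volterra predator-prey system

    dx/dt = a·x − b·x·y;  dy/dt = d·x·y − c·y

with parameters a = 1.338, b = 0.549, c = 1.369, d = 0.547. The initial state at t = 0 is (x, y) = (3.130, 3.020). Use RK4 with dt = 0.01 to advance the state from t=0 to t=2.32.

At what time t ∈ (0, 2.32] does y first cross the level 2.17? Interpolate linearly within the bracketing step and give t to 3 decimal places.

t = 1.992

t=0.000: state=(3.130, 3.020)
step 1 (dt=0.01): k1=(-1.002, 1.036), k2=(-1.009, 1.030), k3=(-1.009, 1.030), k4=(-1.016, 1.023); state += dt/6·(k1+2k2+2k3+k4)
t=0.010: state=(3.120, 3.030)
t=0.020: state=(3.110, 3.040)
t=0.030: state=(3.099, 3.050)
continuing one RK4 step at a time; state shown every 10 steps (Δt=0.1):
t=0.100: state=(3.023, 3.116)
t=0.200: state=(2.906, 3.196)
t=0.300: state=(2.782, 3.257)
t=0.400: state=(2.657, 3.296)
t=0.500: state=(2.533, 3.312)
t=0.600: state=(2.414, 3.307)
t=0.700: state=(2.303, 3.281)
t=0.800: state=(2.202, 3.236)
t=0.900: state=(2.111, 3.175)
t=1.000: state=(2.031, 3.101)
t=1.100: state=(1.963, 3.016)
t=1.200: state=(1.906, 2.923)
t=1.300: state=(1.861, 2.826)
t=1.400: state=(1.826, 2.726)
t=1.500: state=(1.803, 2.625)
t=1.600: state=(1.789, 2.525)
t=1.700: state=(1.785, 2.428)
t=1.800: state=(1.791, 2.335)
t=1.900: state=(1.805, 2.247)
t=1.990: state=(1.826, 2.172)
next step: t=2.000: state=(1.828, 2.164) — y has crossed 2.17
linear interpolation between t=1.990 (2.17183) and t=2.000 (2.16382) → t≈1.992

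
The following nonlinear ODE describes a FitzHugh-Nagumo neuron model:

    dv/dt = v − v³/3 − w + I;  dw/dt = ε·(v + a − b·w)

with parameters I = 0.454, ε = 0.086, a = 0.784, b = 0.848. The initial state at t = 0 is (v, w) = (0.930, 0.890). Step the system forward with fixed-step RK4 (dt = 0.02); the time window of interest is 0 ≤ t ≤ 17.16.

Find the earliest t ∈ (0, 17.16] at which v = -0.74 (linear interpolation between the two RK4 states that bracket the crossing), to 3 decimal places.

t=0.000: state=(0.930, 0.890)
step 1 (dt=0.02): k1=(0.226, 0.082), k2=(0.225, 0.083), k3=(0.225, 0.083), k4=(0.225, 0.083); state += dt/6·(k1+2k2+2k3+k4)
t=0.020: state=(0.935, 0.892)
t=0.040: state=(0.939, 0.893)
t=0.060: state=(0.943, 0.895)
continuing one RK4 step at a time; state shown every 50 steps (Δt=1):
t=1.000: state=(1.114, 0.978)
t=2.000: state=(1.183, 1.070)
t=3.000: state=(1.156, 1.158)
t=4.000: state=(1.066, 1.234)
t=5.000: state=(0.919, 1.295)
t=6.000: state=(0.686, 1.336)
t=7.000: state=(0.239, 1.347)
t=7.920: state=(-0.714, 1.306)
next step: t=7.940: state=(-0.743, 1.304) — v has crossed -0.74
linear interpolation between t=7.920 (-0.71367) and t=7.940 (-0.74269) → t≈7.938

t = 7.938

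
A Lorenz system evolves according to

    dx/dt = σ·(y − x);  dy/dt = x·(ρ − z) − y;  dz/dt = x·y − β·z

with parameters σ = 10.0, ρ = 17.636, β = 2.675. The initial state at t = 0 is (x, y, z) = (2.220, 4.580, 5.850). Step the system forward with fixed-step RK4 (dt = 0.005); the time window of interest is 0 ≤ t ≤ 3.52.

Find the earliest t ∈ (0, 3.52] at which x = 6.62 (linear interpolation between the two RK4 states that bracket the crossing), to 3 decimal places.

t = 0.150

t=0.000: state=(2.220, 4.580, 5.850)
step 1 (dt=0.005): k1=(23.600, 21.585, -5.481), k2=(23.550, 22.258, -5.051), k3=(23.568, 22.252, -5.051), k4=(23.534, 22.922, -4.614); state += dt/6·(k1+2k2+2k3+k4)
t=0.005: state=(2.338, 4.691, 5.825)
t=0.010: state=(2.455, 4.809, 5.804)
t=0.015: state=(2.573, 4.934, 5.788)
t=0.150: state=(6.616, 10.518, 8.139)
next step: t=0.155: state=(6.813, 10.779, 8.386) — x has crossed 6.62
linear interpolation between t=0.150 (6.61619) and t=0.155 (6.81292) → t≈0.150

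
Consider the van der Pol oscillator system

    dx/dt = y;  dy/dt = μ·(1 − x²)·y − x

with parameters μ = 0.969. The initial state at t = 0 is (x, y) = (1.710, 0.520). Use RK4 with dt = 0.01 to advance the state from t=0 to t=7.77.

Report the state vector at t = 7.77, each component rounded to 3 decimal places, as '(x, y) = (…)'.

t=0.000: state=(1.710, 0.520)
step 1 (dt=0.01): k1=(0.520, -2.680), k2=(0.507, -2.662), k3=(0.507, -2.661), k4=(0.493, -2.643); state += dt/6·(k1+2k2+2k3+k4)
t=0.010: state=(1.715, 0.493)
t=0.020: state=(1.720, 0.467)
t=0.030: state=(1.724, 0.441)
continuing one RK4 step at a time; state shown every 50 steps (Δt=0.5):
t=0.500: state=(1.714, -0.362)
t=1.000: state=(1.429, -0.748)
t=1.500: state=(0.962, -1.151)
t=2.000: state=(0.220, -1.897)
t=2.500: state=(-0.953, -2.584)
t=3.000: state=(-1.885, -0.854)
t=3.500: state=(-1.957, 0.317)
t=4.000: state=(-1.702, 0.657)
t=4.500: state=(-1.309, 0.928)
t=5.000: state=(-0.739, 1.409)
t=5.500: state=(0.178, 2.324)
t=6.000: state=(1.433, 2.188)
t=6.500: state=(1.999, 0.206)
t=7.000: state=(1.890, -0.486)
t=7.500: state=(1.578, -0.749)
t=7.770: state=(1.356, -0.898)

(x, y) = (1.356, -0.898)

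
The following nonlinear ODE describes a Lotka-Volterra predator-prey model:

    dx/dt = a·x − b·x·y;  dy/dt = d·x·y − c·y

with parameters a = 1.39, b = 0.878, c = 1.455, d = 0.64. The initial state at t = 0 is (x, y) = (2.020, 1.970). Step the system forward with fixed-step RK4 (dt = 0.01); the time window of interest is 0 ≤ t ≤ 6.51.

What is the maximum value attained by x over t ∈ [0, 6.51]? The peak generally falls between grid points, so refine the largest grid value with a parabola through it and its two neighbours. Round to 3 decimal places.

max x = 2.891

t=0.000: state=(2.020, 1.970)
step 1 (dt=0.01): k1=(-0.686, -0.320), k2=(-0.682, -0.324), k3=(-0.682, -0.324), k4=(-0.678, -0.328); state += dt/6·(k1+2k2+2k3+k4)
t=0.010: state=(2.013, 1.967)
t=0.020: state=(2.006, 1.963)
t=0.030: state=(2.000, 1.960)
continuing one RK4 step at a time; state shown every 25 steps (Δt=0.25):
t=0.250: state=(1.875, 1.869)
t=0.500: state=(1.786, 1.739)
t=0.750: state=(1.752, 1.603)
t=1.000: state=(1.769, 1.476)
t=1.250: state=(1.833, 1.368)
t=1.500: state=(1.941, 1.285)
t=1.750: state=(2.085, 1.232)
t=2.000: state=(2.259, 1.212)
t=2.250: state=(2.448, 1.227)
t=2.500: state=(2.633, 1.281)
t=2.750: state=(2.787, 1.375)
t=3.000: state=(2.878, 1.505)
t=3.250: state=(2.879, 1.660)
t=3.500: state=(2.782, 1.817)
t=3.750: state=(2.604, 1.945)
t=4.000: state=(2.383, 2.015)
t=4.250: state=(2.165, 2.015)
t=4.500: state=(1.981, 1.950)
t=4.750: state=(1.849, 1.840)
t=5.000: state=(1.773, 1.708)
t=5.250: state=(1.751, 1.572)
t=5.500: state=(1.780, 1.449)
t=5.750: state=(1.855, 1.346)
t=6.000: state=(1.971, 1.270)
t=6.250: state=(2.123, 1.224)
t=6.500: state=(2.302, 1.212)
t=6.510: state=(2.310, 1.212)
largest grid value and its neighbours: x(3.120)=2.89065, x(3.130)=2.89072, x(3.140)=2.89062
parabola through these three points peaks at t≈3.129 with x≈2.89072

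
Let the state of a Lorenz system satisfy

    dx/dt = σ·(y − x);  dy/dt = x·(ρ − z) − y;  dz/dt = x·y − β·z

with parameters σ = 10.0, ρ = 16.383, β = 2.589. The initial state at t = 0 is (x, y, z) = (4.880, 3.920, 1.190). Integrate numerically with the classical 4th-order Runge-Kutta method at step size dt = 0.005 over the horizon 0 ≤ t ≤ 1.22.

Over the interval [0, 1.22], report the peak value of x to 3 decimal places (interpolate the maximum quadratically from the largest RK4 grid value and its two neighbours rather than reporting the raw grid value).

t=0.000: state=(4.880, 3.920, 1.190)
step 1 (dt=0.005): k1=(-9.600, 70.222, 16.049), k2=(-7.604, 69.487, 16.703), k3=(-7.673, 69.556, 16.710), k4=(-5.739, 68.887, 17.366); state += dt/6·(k1+2k2+2k3+k4)
t=0.005: state=(4.842, 4.268, 1.274)
t=0.010: state=(4.822, 4.609, 1.364)
t=0.015: state=(4.820, 4.946, 1.461)
continuing one RK4 step at a time; state shown every 10 steps (Δt=0.05):
t=0.050: state=(5.218, 7.252, 2.354)
t=0.100: state=(6.734, 10.636, 4.576)
t=0.150: state=(8.982, 13.883, 8.589)
t=0.200: state=(11.355, 15.560, 14.734)
t=0.250: state=(12.743, 13.670, 21.486)
t=0.300: state=(12.055, 8.429, 25.477)
t=0.350: state=(9.439, 3.098, 25.270)
t=0.400: state=(6.203, -0.014, 22.718)
t=0.450: state=(3.464, -1.171, 19.811)
t=0.500: state=(1.578, -1.384, 17.256)
t=0.550: state=(0.424, -1.315, 15.101)
t=0.600: state=(-0.244, -1.250, 13.264)
t=0.650: state=(-0.642, -1.280, 11.681)
t=0.700: state=(-0.921, -1.427, 10.312)
t=0.750: state=(-1.174, -1.700, 9.137)
t=0.800: state=(-1.464, -2.116, 8.145)
t=0.850: state=(-1.840, -2.708, 7.343)
t=0.900: state=(-2.348, -3.528, 6.757)
t=0.950: state=(-3.038, -4.638, 6.451)
t=1.000: state=(-3.966, -6.097, 6.549)
t=1.050: state=(-5.181, -7.915, 7.260)
t=1.100: state=(-6.687, -9.942, 8.878)
t=1.150: state=(-8.366, -11.716, 11.667)
t=1.200: state=(-9.880, -12.392, 15.500)
t=1.220: state=(-10.318, -12.157, 17.143)
largest grid value and its neighbours: x(0.255)=12.77812, x(0.260)=12.79071, x(0.265)=12.78015
parabola through these three points peaks at t≈0.260 with x≈12.79073

max x = 12.791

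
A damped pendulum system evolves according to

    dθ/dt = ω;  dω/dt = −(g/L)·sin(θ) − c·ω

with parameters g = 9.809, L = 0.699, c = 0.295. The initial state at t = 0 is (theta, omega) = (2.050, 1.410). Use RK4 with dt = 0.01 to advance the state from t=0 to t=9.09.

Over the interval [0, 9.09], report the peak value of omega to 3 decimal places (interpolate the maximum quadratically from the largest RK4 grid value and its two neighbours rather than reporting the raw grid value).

max omega = 5.337

t=0.000: state=(2.050, 1.410)
step 1 (dt=0.01): k1=(1.410, -12.868), k2=(1.346, -12.803), k3=(1.346, -12.806), k4=(1.282, -12.742); state += dt/6·(k1+2k2+2k3+k4)
t=0.010: state=(2.063, 1.282)
t=0.020: state=(2.076, 1.155)
t=0.030: state=(2.087, 1.029)
continuing one RK4 step at a time; state shown every 50 steps (Δt=0.5):
t=0.500: state=(1.224, -4.767)
t=1.000: state=(-1.398, -3.116)
t=1.500: state=(-1.186, 3.766)
t=2.000: state=(1.128, 3.041)
t=2.500: state=(0.922, -3.605)
t=3.000: state=(-1.066, -2.194)
t=3.500: state=(-0.565, 3.706)
t=4.000: state=(1.036, 1.020)
t=4.500: state=(0.167, -3.596)
t=5.000: state=(-0.935, 0.240)
t=5.500: state=(0.205, 3.015)
t=6.000: state=(0.722, -1.353)
t=6.500: state=(-0.474, -2.001)
t=7.000: state=(-0.416, 2.063)
t=7.500: state=(0.591, 0.793)
t=8.000: state=(0.082, -2.176)
t=8.500: state=(-0.545, 0.331)
t=9.000: state=(0.196, 1.711)
t=9.090: state=(0.335, 1.336)
largest grid value and its neighbours: omega(1.710)=5.32909, omega(1.720)=5.33635, omega(1.730)=5.33618
parabola through these three points peaks at t≈1.725 with omega≈5.33720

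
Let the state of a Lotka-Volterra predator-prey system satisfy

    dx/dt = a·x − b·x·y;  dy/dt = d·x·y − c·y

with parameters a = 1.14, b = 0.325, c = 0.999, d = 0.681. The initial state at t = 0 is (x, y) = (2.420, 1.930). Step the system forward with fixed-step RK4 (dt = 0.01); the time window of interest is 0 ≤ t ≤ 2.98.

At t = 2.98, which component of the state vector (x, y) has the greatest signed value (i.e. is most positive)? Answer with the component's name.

t=0.000: state=(2.420, 1.930)
step 1 (dt=0.01): k1=(1.241, 1.253), k2=(1.239, 1.265), k3=(1.239, 1.265), k4=(1.237, 1.277); state += dt/6·(k1+2k2+2k3+k4)
t=0.010: state=(2.432, 1.943)
t=0.020: state=(2.445, 1.956)
t=0.030: state=(2.457, 1.969)
continuing one RK4 step at a time; state shown every 10 steps (Δt=0.1):
t=0.100: state=(2.542, 2.068)
t=0.200: state=(2.657, 2.234)
t=0.300: state=(2.760, 2.431)
t=0.400: state=(2.848, 2.663)
t=0.500: state=(2.915, 2.933)
t=0.600: state=(2.955, 3.242)
t=0.700: state=(2.964, 3.589)
t=0.800: state=(2.938, 3.972)
t=0.900: state=(2.875, 4.382)
t=1.000: state=(2.776, 4.808)
t=1.100: state=(2.642, 5.233)
t=1.200: state=(2.482, 5.639)
t=1.300: state=(2.301, 6.006)
t=1.400: state=(2.111, 6.317)
t=1.500: state=(1.919, 6.557)
t=1.600: state=(1.733, 6.718)
t=1.700: state=(1.559, 6.800)
t=1.800: state=(1.400, 6.805)
t=1.900: state=(1.259, 6.741)
t=2.000: state=(1.135, 6.618)
t=2.100: state=(1.029, 6.446)
t=2.200: state=(0.938, 6.237)
t=2.300: state=(0.862, 6.000)
t=2.400: state=(0.798, 5.745)
t=2.500: state=(0.745, 5.479)
t=2.600: state=(0.702, 5.209)
t=2.700: state=(0.667, 4.938)
t=2.800: state=(0.640, 4.672)
t=2.900: state=(0.619, 4.413)
t=2.980: state=(0.606, 4.212)
compare at T: x=0.606, y=4.212

largest component: y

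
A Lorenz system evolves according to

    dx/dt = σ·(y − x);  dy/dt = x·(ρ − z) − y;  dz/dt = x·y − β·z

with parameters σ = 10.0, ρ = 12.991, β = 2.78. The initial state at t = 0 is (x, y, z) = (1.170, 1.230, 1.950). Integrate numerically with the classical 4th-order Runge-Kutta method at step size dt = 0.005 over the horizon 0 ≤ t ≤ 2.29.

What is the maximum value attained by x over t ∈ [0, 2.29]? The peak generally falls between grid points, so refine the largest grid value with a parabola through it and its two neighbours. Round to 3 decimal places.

t=0.000: state=(1.170, 1.230, 1.950)
step 1 (dt=0.005): k1=(0.600, 11.688, -3.982), k2=(0.877, 11.687, -3.918), k3=(0.870, 11.694, -3.918), k4=(1.141, 11.701, -3.853); state += dt/6·(k1+2k2+2k3+k4)
t=0.005: state=(1.174, 1.288, 1.930)
t=0.010: state=(1.181, 1.347, 1.911)
t=0.015: state=(1.191, 1.406, 1.893)
continuing one RK4 step at a time; state shown every 20 steps (Δt=0.1):
t=0.100: state=(1.672, 2.560, 1.707)
t=0.200: state=(2.968, 4.720, 2.028)
t=0.300: state=(5.281, 8.173, 3.883)
t=0.400: state=(8.505, 11.696, 9.186)
t=0.500: state=(10.390, 10.293, 16.816)
t=0.600: state=(8.129, 4.337, 18.804)
t=0.700: state=(4.400, 1.272, 15.606)
t=0.800: state=(2.203, 0.860, 12.080)
t=0.900: state=(1.448, 1.156, 9.295)
t=1.000: state=(1.447, 1.688, 7.213)
t=1.100: state=(1.896, 2.558, 5.768)
t=1.200: state=(2.811, 4.009, 5.040)
t=1.300: state=(4.357, 6.272, 5.434)
t=1.400: state=(6.588, 9.022, 7.855)
t=1.500: state=(8.717, 10.158, 12.689)
t=1.600: state=(8.803, 7.449, 16.698)
t=1.700: state=(6.547, 3.865, 16.383)
t=1.800: state=(4.200, 2.380, 13.767)
t=1.900: state=(2.986, 2.330, 11.117)
t=2.000: state=(2.757, 2.900, 9.051)
t=2.100: state=(3.203, 3.936, 7.731)
t=2.200: state=(4.213, 5.497, 7.381)
t=2.290: state=(5.559, 7.227, 8.248)
largest grid value and its neighbours: x(0.495)=10.38868, x(0.500)=10.38995, x(0.505)=10.37895
parabola through these three points peaks at t≈0.498 with x≈10.39091

max x = 10.391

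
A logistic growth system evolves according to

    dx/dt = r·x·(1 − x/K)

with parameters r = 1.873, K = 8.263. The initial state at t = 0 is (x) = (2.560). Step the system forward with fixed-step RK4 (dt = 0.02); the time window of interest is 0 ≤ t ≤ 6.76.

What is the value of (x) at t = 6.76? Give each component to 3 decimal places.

t=0.000: state=(2.560)
step 1 (dt=0.02): k1=(3.309), k2=(3.333), k3=(3.333), k4=(3.356); state += dt/6·(k1+2k2+2k3+k4)
t=0.020: state=(2.627)
t=0.040: state=(2.694)
t=0.060: state=(2.763)
continuing one RK4 step at a time; state shown every 25 steps (Δt=0.5):
t=0.500: state=(4.411)
t=1.000: state=(6.156)
t=1.500: state=(7.285)
t=2.000: state=(7.850)
t=2.500: state=(8.096)
t=3.000: state=(8.197)
t=3.500: state=(8.237)
t=4.000: state=(8.253)
t=4.500: state=(8.259)
t=5.000: state=(8.261)
t=5.500: state=(8.262)
t=6.000: state=(8.263)
t=6.500: state=(8.263)
t=6.760: state=(8.263)

(x) = (8.263)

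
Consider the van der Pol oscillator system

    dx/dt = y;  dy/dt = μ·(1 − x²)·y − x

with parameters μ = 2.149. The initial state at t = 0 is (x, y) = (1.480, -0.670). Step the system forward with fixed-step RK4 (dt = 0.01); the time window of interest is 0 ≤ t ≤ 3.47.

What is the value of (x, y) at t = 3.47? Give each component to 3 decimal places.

t=0.000: state=(1.480, -0.670)
step 1 (dt=0.01): k1=(-0.670, 0.234), k2=(-0.669, 0.220), k3=(-0.669, 0.220), k4=(-0.668, 0.207); state += dt/6·(k1+2k2+2k3+k4)
t=0.010: state=(1.473, -0.668)
t=0.020: state=(1.467, -0.666)
t=0.030: state=(1.460, -0.664)
continuing one RK4 step at a time; state shown every 20 steps (Δt=0.2):
t=0.200: state=(1.348, -0.668)
t=0.400: state=(1.208, -0.734)
t=0.600: state=(1.050, -0.866)
t=0.800: state=(0.856, -1.094)
t=1.000: state=(0.601, -1.496)
t=1.200: state=(0.236, -2.220)
t=1.400: state=(-0.318, -3.373)
t=1.600: state=(-1.084, -3.992)
t=1.800: state=(-1.740, -2.253)
t=2.000: state=(-1.994, -0.513)
t=2.200: state=(-2.024, 0.087)
t=2.400: state=(-1.987, 0.249)
t=2.600: state=(-1.931, 0.301)
t=2.800: state=(-1.868, 0.327)
t=3.000: state=(-1.801, 0.350)
t=3.200: state=(-1.728, 0.374)
t=3.400: state=(-1.651, 0.403)
t=3.470: state=(-1.622, 0.414)

(x, y) = (-1.622, 0.414)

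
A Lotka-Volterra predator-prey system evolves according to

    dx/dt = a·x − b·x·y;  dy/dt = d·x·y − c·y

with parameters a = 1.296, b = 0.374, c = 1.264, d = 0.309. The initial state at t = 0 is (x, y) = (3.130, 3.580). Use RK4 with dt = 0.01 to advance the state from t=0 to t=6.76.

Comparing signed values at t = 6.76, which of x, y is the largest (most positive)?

t=0.000: state=(3.130, 3.580)
step 1 (dt=0.01): k1=(-0.134, -1.063), k2=(-0.128, -1.062), k3=(-0.128, -1.062), k4=(-0.122, -1.061); state += dt/6·(k1+2k2+2k3+k4)
t=0.010: state=(3.129, 3.569)
t=0.020: state=(3.128, 3.559)
t=0.030: state=(3.127, 3.548)
continuing one RK4 step at a time; state shown every 25 steps (Δt=0.25):
t=0.250: state=(3.135, 3.323)
t=0.500: state=(3.212, 3.094)
t=0.750: state=(3.356, 2.906)
t=1.000: state=(3.560, 2.766)
t=1.250: state=(3.818, 2.681)
t=1.500: state=(4.115, 2.655)
t=1.750: state=(4.433, 2.693)
t=2.000: state=(4.745, 2.799)
t=2.250: state=(5.011, 2.975)
t=2.500: state=(5.189, 3.219)
t=2.750: state=(5.239, 3.514)
t=3.000: state=(5.139, 3.829)
t=3.250: state=(4.898, 4.117)
t=3.500: state=(4.560, 4.327)
t=3.750: state=(4.185, 4.422)
t=4.000: state=(3.828, 4.392)
t=4.250: state=(3.531, 4.253)
t=4.500: state=(3.312, 4.037)
t=4.750: state=(3.177, 3.779)
t=5.000: state=(3.124, 3.513)
t=5.250: state=(3.148, 3.261)
t=5.500: state=(3.242, 3.042)
t=5.750: state=(3.402, 2.865)
t=6.000: state=(3.621, 2.739)
t=6.250: state=(3.890, 2.668)
t=6.500: state=(4.195, 2.658)
t=6.750: state=(4.515, 2.713)
t=6.760: state=(4.528, 2.717)
compare at T: x=4.528, y=2.717

largest component: x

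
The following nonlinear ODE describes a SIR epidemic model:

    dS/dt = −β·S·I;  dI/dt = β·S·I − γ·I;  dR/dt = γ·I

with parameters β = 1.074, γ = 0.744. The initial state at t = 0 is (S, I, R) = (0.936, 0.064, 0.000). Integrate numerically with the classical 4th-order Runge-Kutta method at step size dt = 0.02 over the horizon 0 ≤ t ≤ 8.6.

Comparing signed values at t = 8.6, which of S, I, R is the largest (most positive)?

t=0.000: state=(0.936, 0.064, 0.000)
step 1 (dt=0.02): k1=(-0.064, 0.017, 0.048), k2=(-0.064, 0.017, 0.048), k3=(-0.064, 0.017, 0.048), k4=(-0.065, 0.017, 0.048); state += dt/6·(k1+2k2+2k3+k4)
t=0.020: state=(0.935, 0.064, 0.001)
t=0.040: state=(0.933, 0.065, 0.002)
t=0.060: state=(0.932, 0.065, 0.003)
continuing one RK4 step at a time; state shown every 25 steps (Δt=0.5):
t=0.500: state=(0.902, 0.072, 0.025)
t=1.000: state=(0.866, 0.080, 0.054)
t=1.500: state=(0.828, 0.087, 0.085)
t=2.000: state=(0.789, 0.093, 0.118)
t=2.500: state=(0.750, 0.097, 0.154)
t=3.000: state=(0.712, 0.099, 0.190)
t=3.500: state=(0.675, 0.099, 0.227)
t=4.000: state=(0.640, 0.097, 0.263)
t=4.500: state=(0.608, 0.093, 0.298)
t=5.000: state=(0.579, 0.088, 0.332)
t=5.500: state=(0.553, 0.083, 0.364)
t=6.000: state=(0.530, 0.076, 0.394)
t=6.500: state=(0.510, 0.069, 0.421)
t=7.000: state=(0.492, 0.063, 0.445)
t=7.500: state=(0.477, 0.056, 0.467)
t=8.000: state=(0.464, 0.050, 0.487)
t=8.500: state=(0.452, 0.044, 0.504)
t=8.600: state=(0.450, 0.043, 0.507)
compare at T: S=0.450, I=0.043, R=0.507

largest component: R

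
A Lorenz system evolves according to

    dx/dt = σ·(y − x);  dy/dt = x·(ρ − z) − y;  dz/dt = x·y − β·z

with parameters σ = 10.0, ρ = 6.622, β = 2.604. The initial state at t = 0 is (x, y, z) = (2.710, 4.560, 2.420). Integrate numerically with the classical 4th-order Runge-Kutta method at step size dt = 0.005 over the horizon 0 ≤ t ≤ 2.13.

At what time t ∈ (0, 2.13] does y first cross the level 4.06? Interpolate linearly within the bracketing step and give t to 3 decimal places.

t = 0.470

t=0.000: state=(2.710, 4.560, 2.420)
step 1 (dt=0.005): k1=(18.500, 6.827, 6.056), k2=(18.208, 6.963, 6.274), k3=(18.219, 6.958, 6.271), k4=(17.937, 7.088, 6.487); state += dt/6·(k1+2k2+2k3+k4)
t=0.005: state=(2.801, 4.595, 2.451)
t=0.010: state=(2.889, 4.631, 2.485)
t=0.015: state=(2.975, 4.668, 2.520)
continuing one RK4 step at a time; state shown every 20 steps (Δt=0.1):
t=0.100: state=(4.171, 5.368, 3.417)
t=0.200: state=(5.166, 5.933, 5.013)
t=0.300: state=(5.625, 5.740, 6.702)
t=0.400: state=(5.386, 4.828, 7.762)
t=0.470: state=(4.889, 4.062, 7.929)
next step: t=0.475: state=(4.847, 4.010, 7.924) — y has crossed 4.06
linear interpolation between t=0.470 (4.06206) and t=0.475 (4.01011) → t≈0.470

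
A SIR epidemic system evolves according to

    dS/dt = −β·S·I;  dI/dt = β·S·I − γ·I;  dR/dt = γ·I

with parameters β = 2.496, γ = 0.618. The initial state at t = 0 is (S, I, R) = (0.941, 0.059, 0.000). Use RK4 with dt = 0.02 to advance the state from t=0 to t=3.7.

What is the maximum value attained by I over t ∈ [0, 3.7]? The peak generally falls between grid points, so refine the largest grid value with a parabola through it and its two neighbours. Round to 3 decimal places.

t=0.000: state=(0.941, 0.059, 0.000)
step 1 (dt=0.02): k1=(-0.139, 0.102, 0.036), k2=(-0.141, 0.104, 0.037), k3=(-0.141, 0.104, 0.037), k4=(-0.143, 0.105, 0.038); state += dt/6·(k1+2k2+2k3+k4)
t=0.020: state=(0.938, 0.061, 0.001)
t=0.040: state=(0.935, 0.063, 0.002)
t=0.060: state=(0.932, 0.065, 0.002)
continuing one RK4 step at a time; state shown every 10 steps (Δt=0.2):
t=0.200: state=(0.909, 0.083, 0.009)
t=0.400: state=(0.865, 0.114, 0.021)
t=0.600: state=(0.810, 0.153, 0.037)
t=0.800: state=(0.742, 0.199, 0.059)
t=1.000: state=(0.663, 0.250, 0.087)
t=1.200: state=(0.578, 0.301, 0.121)
t=1.400: state=(0.491, 0.348, 0.161)
t=1.600: state=(0.409, 0.385, 0.206)
t=1.800: state=(0.335, 0.409, 0.256)
t=2.000: state=(0.272, 0.421, 0.307)
t=2.200: state=(0.221, 0.420, 0.359)
t=2.400: state=(0.179, 0.410, 0.410)
t=2.600: state=(0.147, 0.393, 0.460)
t=2.800: state=(0.121, 0.371, 0.507)
t=3.000: state=(0.101, 0.347, 0.552)
t=3.200: state=(0.086, 0.321, 0.593)
t=3.400: state=(0.074, 0.295, 0.631)
t=3.600: state=(0.064, 0.270, 0.666)
t=3.700: state=(0.060, 0.258, 0.682)
largest grid value and its neighbours: I(2.080)=0.42181, I(2.100)=0.42182, I(2.120)=0.42171
parabola through these three points peaks at t≈2.091 with I≈0.42183

max I = 0.422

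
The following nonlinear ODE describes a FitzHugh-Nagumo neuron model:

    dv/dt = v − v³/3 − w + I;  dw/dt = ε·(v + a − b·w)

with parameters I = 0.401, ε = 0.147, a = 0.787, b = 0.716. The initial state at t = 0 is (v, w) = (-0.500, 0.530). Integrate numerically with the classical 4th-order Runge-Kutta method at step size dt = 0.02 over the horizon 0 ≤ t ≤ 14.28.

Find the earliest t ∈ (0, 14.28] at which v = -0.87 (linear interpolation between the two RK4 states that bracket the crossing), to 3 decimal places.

t=0.000: state=(-0.500, 0.530)
step 1 (dt=0.02): k1=(-0.587, -0.014), k2=(-0.592, -0.014), k3=(-0.592, -0.014), k4=(-0.596, -0.015); state += dt/6·(k1+2k2+2k3+k4)
t=0.020: state=(-0.512, 0.530)
t=0.040: state=(-0.524, 0.529)
t=0.060: state=(-0.536, 0.529)
continuing one RK4 step at a time; state shown every 25 steps (Δt=0.5):
t=0.500: state=(-0.841, 0.512)
t=0.520: state=(-0.856, 0.510)
next step: t=0.540: state=(-0.871, 0.509) — v has crossed -0.87
linear interpolation between t=0.520 (-0.85575) and t=0.540 (-0.87090) → t≈0.539

t = 0.539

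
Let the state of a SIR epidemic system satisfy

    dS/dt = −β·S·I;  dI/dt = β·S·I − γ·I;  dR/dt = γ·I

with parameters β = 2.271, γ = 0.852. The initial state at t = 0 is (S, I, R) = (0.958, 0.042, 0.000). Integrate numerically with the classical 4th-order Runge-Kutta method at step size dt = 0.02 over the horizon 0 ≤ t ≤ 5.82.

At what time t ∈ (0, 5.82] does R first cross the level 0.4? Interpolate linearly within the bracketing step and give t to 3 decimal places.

t = 2.700

t=0.000: state=(0.958, 0.042, 0.000)
step 1 (dt=0.02): k1=(-0.091, 0.056, 0.036), k2=(-0.092, 0.056, 0.036), k3=(-0.093, 0.056, 0.036), k4=(-0.094, 0.057, 0.037); state += dt/6·(k1+2k2+2k3+k4)
t=0.020: state=(0.956, 0.043, 0.001)
t=0.040: state=(0.954, 0.044, 0.001)
t=0.060: state=(0.952, 0.045, 0.002)
continuing one RK4 step at a time; state shown every 10 steps (Δt=0.2):
t=0.200: state=(0.937, 0.054, 0.008)
t=0.400: state=(0.911, 0.070, 0.019)
t=0.600: state=(0.879, 0.089, 0.032)
t=0.800: state=(0.840, 0.110, 0.049)
t=1.000: state=(0.795, 0.135, 0.070)
t=1.200: state=(0.743, 0.162, 0.095)
t=1.400: state=(0.686, 0.189, 0.125)
t=1.600: state=(0.626, 0.214, 0.159)
t=1.800: state=(0.565, 0.237, 0.198)
t=2.000: state=(0.505, 0.255, 0.240)
t=2.200: state=(0.449, 0.267, 0.284)
t=2.400: state=(0.397, 0.273, 0.330)
t=2.600: state=(0.351, 0.272, 0.377)
t=2.680: state=(0.334, 0.271, 0.395)
next step: t=2.700: state=(0.330, 0.270, 0.400) — R has crossed 0.4
linear interpolation between t=2.680 (0.39540) and t=2.700 (0.40001) → t≈2.700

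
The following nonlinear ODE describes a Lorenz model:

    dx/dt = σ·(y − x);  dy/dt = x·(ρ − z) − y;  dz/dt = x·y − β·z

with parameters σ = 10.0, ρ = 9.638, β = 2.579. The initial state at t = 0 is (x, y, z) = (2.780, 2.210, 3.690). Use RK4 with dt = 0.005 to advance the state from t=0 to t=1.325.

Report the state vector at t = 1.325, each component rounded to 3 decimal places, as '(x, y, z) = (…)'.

t=0.000: state=(2.780, 2.210, 3.690)
step 1 (dt=0.005): k1=(-5.700, 14.325, -3.373), k2=(-5.199, 14.228, -3.283), k3=(-5.214, 14.235, -3.282), k4=(-4.728, 14.144, -3.192); state += dt/6·(k1+2k2+2k3+k4)
t=0.005: state=(2.754, 2.281, 3.674)
t=0.010: state=(2.733, 2.351, 3.658)
t=0.015: state=(2.716, 2.421, 3.644)
continuing one RK4 step at a time; state shown every 10 steps (Δt=0.05):
t=0.050: state=(2.703, 2.897, 3.569)
t=0.100: state=(2.925, 3.585, 3.564)
t=0.150: state=(3.341, 4.326, 3.714)
t=0.200: state=(3.898, 5.129, 4.069)
t=0.250: state=(4.560, 5.966, 4.681)
t=0.300: state=(5.286, 6.759, 5.592)
t=0.350: state=(6.006, 7.379, 6.800)
t=0.400: state=(6.622, 7.674, 8.225)
t=0.450: state=(7.019, 7.521, 9.683)
t=0.500: state=(7.100, 6.913, 10.920)
t=0.550: state=(6.836, 5.987, 11.718)
t=0.600: state=(6.285, 4.971, 11.988)
t=0.650: state=(5.569, 4.067, 11.790)
t=0.700: state=(4.825, 3.384, 11.265)
t=0.750: state=(4.155, 2.937, 10.562)
t=0.800: state=(3.618, 2.691, 9.792)
t=0.850: state=(3.229, 2.597, 9.028)
t=0.900: state=(2.981, 2.617, 8.313)
t=0.950: state=(2.858, 2.724, 7.671)
t=1.000: state=(2.841, 2.903, 7.117)
t=1.050: state=(2.916, 3.148, 6.663)
t=1.100: state=(3.071, 3.455, 6.320)
t=1.150: state=(3.298, 3.820, 6.099)
t=1.200: state=(3.591, 4.237, 6.012)
t=1.250: state=(3.941, 4.693, 6.074)
t=1.300: state=(4.337, 5.162, 6.298)
t=1.325: state=(4.546, 5.392, 6.473)

(x, y, z) = (4.546, 5.392, 6.473)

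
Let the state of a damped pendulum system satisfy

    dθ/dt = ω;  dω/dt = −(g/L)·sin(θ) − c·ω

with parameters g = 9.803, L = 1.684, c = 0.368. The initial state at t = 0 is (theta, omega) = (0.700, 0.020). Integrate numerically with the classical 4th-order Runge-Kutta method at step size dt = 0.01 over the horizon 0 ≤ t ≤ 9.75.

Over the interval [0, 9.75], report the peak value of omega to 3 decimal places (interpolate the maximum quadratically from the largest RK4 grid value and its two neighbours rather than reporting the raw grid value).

t=0.000: state=(0.700, 0.020)
step 1 (dt=0.01): k1=(0.020, -3.758), k2=(0.001, -3.751), k3=(0.001, -3.751), k4=(-0.018, -3.744); state += dt/6·(k1+2k2+2k3+k4)
t=0.010: state=(0.700, -0.018)
t=0.020: state=(0.700, -0.055)
t=0.030: state=(0.699, -0.092)
continuing one RK4 step at a time; state shown every 50 steps (Δt=0.5):
t=0.500: state=(0.308, -1.379)
t=1.000: state=(-0.367, -0.999)
t=1.500: state=(-0.509, 0.446)
t=2.000: state=(-0.049, 1.154)
t=2.500: state=(0.390, 0.413)
t=3.000: state=(0.306, -0.674)
t=3.500: state=(-0.117, -0.807)
t=4.000: state=(-0.333, 0.021)
t=4.500: state=(-0.126, 0.686)
t=5.000: state=(0.193, 0.441)
t=5.500: state=(0.233, -0.276)
t=6.000: state=(-0.005, -0.552)
t=6.500: state=(-0.198, -0.135)
t=7.000: state=(-0.126, 0.369)
t=7.500: state=(0.081, 0.357)
t=8.000: state=(0.158, -0.072)
t=8.500: state=(0.037, -0.345)
t=9.000: state=(-0.107, -0.167)
t=9.500: state=(-0.102, 0.176)
t=9.750: state=(-0.045, 0.264)
largest grid value and its neighbours: omega(1.970)=1.15558, omega(1.980)=1.15586, omega(1.990)=1.15547
parabola through these three points peaks at t≈1.979 with omega≈1.15586

max omega = 1.156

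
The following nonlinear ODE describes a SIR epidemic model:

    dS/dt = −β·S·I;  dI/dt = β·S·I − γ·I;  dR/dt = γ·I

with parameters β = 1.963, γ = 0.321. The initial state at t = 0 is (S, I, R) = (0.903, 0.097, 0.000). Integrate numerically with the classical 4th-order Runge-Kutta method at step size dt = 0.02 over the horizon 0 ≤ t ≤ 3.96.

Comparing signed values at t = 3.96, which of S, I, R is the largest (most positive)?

largest component: R

t=0.000: state=(0.903, 0.097, 0.000)
step 1 (dt=0.02): k1=(-0.172, 0.141, 0.031), k2=(-0.174, 0.143, 0.032), k3=(-0.174, 0.143, 0.032), k4=(-0.176, 0.144, 0.032); state += dt/6·(k1+2k2+2k3+k4)
t=0.020: state=(0.900, 0.100, 0.001)
t=0.040: state=(0.896, 0.103, 0.001)
t=0.060: state=(0.892, 0.106, 0.002)
continuing one RK4 step at a time; state shown every 10 steps (Δt=0.2):
t=0.200: state=(0.864, 0.129, 0.007)
t=0.400: state=(0.815, 0.168, 0.017)
t=0.600: state=(0.757, 0.214, 0.029)
t=0.800: state=(0.688, 0.267, 0.044)
t=1.000: state=(0.613, 0.324, 0.063)
t=1.200: state=(0.534, 0.380, 0.086)
t=1.400: state=(0.455, 0.433, 0.112)
t=1.600: state=(0.380, 0.478, 0.141)
t=1.800: state=(0.313, 0.514, 0.173)
t=2.000: state=(0.255, 0.538, 0.207)
t=2.200: state=(0.205, 0.552, 0.242)
t=2.400: state=(0.165, 0.557, 0.278)
t=2.600: state=(0.133, 0.554, 0.313)
t=2.800: state=(0.107, 0.544, 0.349)
t=3.000: state=(0.087, 0.530, 0.383)
t=3.200: state=(0.071, 0.513, 0.417)
t=3.400: state=(0.058, 0.493, 0.449)
t=3.600: state=(0.048, 0.472, 0.480)
t=3.800: state=(0.040, 0.450, 0.510)
t=3.960: state=(0.035, 0.433, 0.532)
compare at T: S=0.035, I=0.433, R=0.532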